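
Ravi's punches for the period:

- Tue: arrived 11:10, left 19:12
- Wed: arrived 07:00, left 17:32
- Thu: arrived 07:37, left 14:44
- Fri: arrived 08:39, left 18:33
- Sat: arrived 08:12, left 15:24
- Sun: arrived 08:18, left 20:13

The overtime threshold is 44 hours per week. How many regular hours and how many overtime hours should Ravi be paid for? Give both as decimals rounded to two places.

Regular 44.00 hours, overtime 10.70 hours

Tue: 11:10–19:12 = 8 h 2 min
Wed: 07:00–17:32 = 10 h 32 min
Thu: 07:37–14:44 = 7 h 7 min
Fri: 08:39–18:33 = 9 h 54 min
Sat: 08:12–15:24 = 7 h 12 min
Sun: 08:18–20:13 = 11 h 55 min
Total worked: 54 h 42 min = 54.70 h.
Threshold 44 h → overtime 10 h 42 min, regular 44 h 0 min.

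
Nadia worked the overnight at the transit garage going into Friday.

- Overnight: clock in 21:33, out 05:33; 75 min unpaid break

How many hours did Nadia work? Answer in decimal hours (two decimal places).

6.75 hours

Overnight: 21:33 → midnight = 2 h 27 min; midnight → 05:33 = 5 h 33 min; span 8 h 0 min; less 75 min break → 6 h 45 min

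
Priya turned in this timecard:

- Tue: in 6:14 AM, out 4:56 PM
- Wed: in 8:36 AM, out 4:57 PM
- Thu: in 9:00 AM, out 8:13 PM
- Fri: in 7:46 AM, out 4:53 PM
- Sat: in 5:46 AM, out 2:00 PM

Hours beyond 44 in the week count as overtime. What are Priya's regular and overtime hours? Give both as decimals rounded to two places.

Tue: 6:14 AM–4:56 PM = 10 h 42 min
Wed: 8:36 AM–4:57 PM = 8 h 21 min
Thu: 9:00 AM–8:13 PM = 11 h 13 min
Fri: 7:46 AM–4:53 PM = 9 h 7 min
Sat: 5:46 AM–2:00 PM = 8 h 14 min
Total worked: 47 h 37 min = 47.62 h.
Threshold 44 h → overtime 3 h 37 min, regular 44 h 0 min.

Regular 44.00 hours, overtime 3.62 hours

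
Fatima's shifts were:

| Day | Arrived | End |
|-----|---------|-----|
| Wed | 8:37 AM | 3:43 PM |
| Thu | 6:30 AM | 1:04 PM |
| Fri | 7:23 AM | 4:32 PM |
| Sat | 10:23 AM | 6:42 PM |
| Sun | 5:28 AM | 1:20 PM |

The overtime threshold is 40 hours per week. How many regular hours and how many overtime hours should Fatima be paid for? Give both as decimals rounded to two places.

Regular 39.00 hours, overtime 0.00 hours

Wed: 8:37 AM–3:43 PM = 7 h 6 min
Thu: 6:30 AM–1:04 PM = 6 h 34 min
Fri: 7:23 AM–4:32 PM = 9 h 9 min
Sat: 10:23 AM–6:42 PM = 8 h 19 min
Sun: 5:28 AM–1:20 PM = 7 h 52 min
Total worked: 39 h 0 min = 39.00 h.
Threshold 40 h → overtime 0 h 0 min, regular 39 h 0 min.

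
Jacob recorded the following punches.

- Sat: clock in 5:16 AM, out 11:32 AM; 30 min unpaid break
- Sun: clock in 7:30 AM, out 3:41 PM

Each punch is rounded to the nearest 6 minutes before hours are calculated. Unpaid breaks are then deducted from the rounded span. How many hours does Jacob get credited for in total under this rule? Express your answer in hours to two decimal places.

13.90 hours

Sat: in 5:16 AM→5:18 AM, out 11:32 AM→11:30 AM; 6 h 12 min − 30 min = 5 h 42 min
Sun: in 7:30 AM→7:30 AM, out 3:41 PM→3:42 PM; 8 h 12 min
Total credited: 13 h 54 min.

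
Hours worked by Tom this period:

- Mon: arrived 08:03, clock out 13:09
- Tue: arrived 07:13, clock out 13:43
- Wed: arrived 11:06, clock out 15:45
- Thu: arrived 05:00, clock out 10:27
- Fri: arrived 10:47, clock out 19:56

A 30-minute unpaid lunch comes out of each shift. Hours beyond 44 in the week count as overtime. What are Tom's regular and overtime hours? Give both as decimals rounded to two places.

Mon: 08:03–13:09 = 5 h 6 min; less 30 min break → 4 h 36 min
Tue: 07:13–13:43 = 6 h 30 min; less 30 min break → 6 h 0 min
Wed: 11:06–15:45 = 4 h 39 min; less 30 min break → 4 h 9 min
Thu: 05:00–10:27 = 5 h 27 min; less 30 min break → 4 h 57 min
Fri: 10:47–19:56 = 9 h 9 min; less 30 min break → 8 h 39 min
Total worked: 28 h 21 min = 28.35 h.
Threshold 44 h → overtime 0 h 0 min, regular 28 h 21 min.

Regular 28.35 hours, overtime 0.00 hours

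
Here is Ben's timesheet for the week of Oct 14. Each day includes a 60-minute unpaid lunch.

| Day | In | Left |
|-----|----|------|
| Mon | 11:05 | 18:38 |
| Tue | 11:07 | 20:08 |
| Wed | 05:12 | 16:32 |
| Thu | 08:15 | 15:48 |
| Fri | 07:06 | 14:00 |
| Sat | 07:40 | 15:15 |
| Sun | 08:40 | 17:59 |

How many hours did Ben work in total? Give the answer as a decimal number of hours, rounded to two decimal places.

52.25 hours

Mon: 11:05–18:38 = 7 h 33 min; less 60 min break → 6 h 33 min
Tue: 11:07–20:08 = 9 h 1 min; less 60 min break → 8 h 1 min
Wed: 05:12–16:32 = 11 h 20 min; less 60 min break → 10 h 20 min
Thu: 08:15–15:48 = 7 h 33 min; less 60 min break → 6 h 33 min
Fri: 07:06–14:00 = 6 h 54 min; less 60 min break → 5 h 54 min
Sat: 07:40–15:15 = 7 h 35 min; less 60 min break → 6 h 35 min
Sun: 08:40–17:59 = 9 h 19 min; less 60 min break → 8 h 19 min
Total: 6 h 33 min + 8 h 1 min + 10 h 20 min + 6 h 33 min + 5 h 54 min + 6 h 35 min + 8 h 19 min = 52 h 15 min.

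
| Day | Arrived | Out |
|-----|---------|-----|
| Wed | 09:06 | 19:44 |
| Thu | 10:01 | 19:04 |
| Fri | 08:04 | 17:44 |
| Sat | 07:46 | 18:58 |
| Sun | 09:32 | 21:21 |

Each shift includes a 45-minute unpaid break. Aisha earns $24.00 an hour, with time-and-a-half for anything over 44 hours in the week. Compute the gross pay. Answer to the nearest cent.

$1222.20

Wed: 09:06–19:44 = 10 h 38 min; less 45 min break → 9 h 53 min
Thu: 10:01–19:04 = 9 h 3 min; less 45 min break → 8 h 18 min
Fri: 08:04–17:44 = 9 h 40 min; less 45 min break → 8 h 55 min
Sat: 07:46–18:58 = 11 h 12 min; less 45 min break → 10 h 27 min
Sun: 09:32–21:21 = 11 h 49 min; less 45 min break → 11 h 4 min
Total worked: 48 h 37 min = 2917 min.
Regular 44 h 0 min = 2640 min at $24.00/h; overtime 4 h 37 min = 277 min at $36.00/h.
Pay = (2640 × $24.00 + 277 × $36.00) ÷ 60 = $1222.20.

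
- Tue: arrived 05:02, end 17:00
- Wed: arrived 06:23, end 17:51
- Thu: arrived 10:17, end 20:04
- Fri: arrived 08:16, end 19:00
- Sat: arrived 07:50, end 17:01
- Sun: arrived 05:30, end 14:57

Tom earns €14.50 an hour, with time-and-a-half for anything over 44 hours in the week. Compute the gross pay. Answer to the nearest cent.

€1042.19

Tue: 05:02–17:00 = 11 h 58 min
Wed: 06:23–17:51 = 11 h 28 min
Thu: 10:17–20:04 = 9 h 47 min
Fri: 08:16–19:00 = 10 h 44 min
Sat: 07:50–17:01 = 9 h 11 min
Sun: 05:30–14:57 = 9 h 27 min
Total worked: 62 h 35 min = 3755 min.
Regular 44 h 0 min = 2640 min at €14.50/h; overtime 18 h 35 min = 1115 min at €21.75/h.
Pay = (2640 × €14.50 + 1115 × €21.75) ÷ 60 = €1042.19.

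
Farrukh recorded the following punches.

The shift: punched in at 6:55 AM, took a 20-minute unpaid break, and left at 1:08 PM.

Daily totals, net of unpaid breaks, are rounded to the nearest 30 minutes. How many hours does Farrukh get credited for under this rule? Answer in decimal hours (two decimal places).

The shift: 6:55 AM–1:08 PM = 6 h 13 min − 20 min = 5 h 53 min → rounds to 6 h 0 min

6.00 hours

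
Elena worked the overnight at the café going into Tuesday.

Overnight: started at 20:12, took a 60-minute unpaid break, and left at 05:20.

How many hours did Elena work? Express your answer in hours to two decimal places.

8.13 hours

Overnight: 20:12 → midnight = 3 h 48 min; midnight → 05:20 = 5 h 20 min; span 9 h 8 min; less 60 min break → 8 h 8 min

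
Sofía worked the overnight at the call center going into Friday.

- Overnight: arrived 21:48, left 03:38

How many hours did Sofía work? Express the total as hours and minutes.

Overnight: 21:48 → midnight = 2 h 12 min; midnight → 03:38 = 3 h 38 min; span 5 h 50 min

5 h 50 min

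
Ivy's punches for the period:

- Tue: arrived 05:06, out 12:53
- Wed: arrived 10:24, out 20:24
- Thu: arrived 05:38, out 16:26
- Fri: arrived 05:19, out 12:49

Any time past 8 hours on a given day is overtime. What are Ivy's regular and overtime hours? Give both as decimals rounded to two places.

Tue: 05:06–12:53 = 7 h 47 min
Wed: 10:24–20:24 = 10 h 0 min
Thu: 05:38–16:26 = 10 h 48 min
Fri: 05:19–12:49 = 7 h 30 min
Tue reg 7 h 47 min / OT 0 h 0 min; Wed reg 8 h 0 min / OT 2 h 0 min; Thu reg 8 h 0 min / OT 2 h 48 min; Fri reg 7 h 30 min / OT 0 h 0 min.
Totals: regular 31 h 17 min, overtime 4 h 48 min.

Regular 31.28 hours, overtime 4.80 hours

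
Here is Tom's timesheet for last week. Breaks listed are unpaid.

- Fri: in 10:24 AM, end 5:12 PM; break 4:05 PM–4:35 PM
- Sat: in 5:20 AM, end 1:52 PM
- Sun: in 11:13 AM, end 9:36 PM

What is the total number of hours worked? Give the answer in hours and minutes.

25 h 13 min

Fri: 10:24 AM–5:12 PM = 6 h 48 min; less 30 min break → 6 h 18 min
Sat: 5:20 AM–1:52 PM = 8 h 32 min
Sun: 11:13 AM–9:36 PM = 10 h 23 min
Total: 6 h 18 min + 8 h 32 min + 10 h 23 min = 25 h 13 min.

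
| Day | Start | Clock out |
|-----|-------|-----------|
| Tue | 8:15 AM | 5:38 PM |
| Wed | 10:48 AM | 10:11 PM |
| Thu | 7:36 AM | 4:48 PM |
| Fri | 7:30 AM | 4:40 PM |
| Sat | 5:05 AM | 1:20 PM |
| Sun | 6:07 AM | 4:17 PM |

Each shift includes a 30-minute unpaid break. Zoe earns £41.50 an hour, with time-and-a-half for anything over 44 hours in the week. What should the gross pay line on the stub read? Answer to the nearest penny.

£2482.74

Tue: 8:15 AM–5:38 PM = 9 h 23 min; less 30 min break → 8 h 53 min
Wed: 10:48 AM–10:11 PM = 11 h 23 min; less 30 min break → 10 h 53 min
Thu: 7:36 AM–4:48 PM = 9 h 12 min; less 30 min break → 8 h 42 min
Fri: 7:30 AM–4:40 PM = 9 h 10 min; less 30 min break → 8 h 40 min
Sat: 5:05 AM–1:20 PM = 8 h 15 min; less 30 min break → 7 h 45 min
Sun: 6:07 AM–4:17 PM = 10 h 10 min; less 30 min break → 9 h 40 min
Total worked: 54 h 33 min = 3273 min.
Regular 44 h 0 min = 2640 min at £41.50/h; overtime 10 h 33 min = 633 min at £62.25/h.
Pay = (2640 × £41.50 + 633 × £62.25) ÷ 60 = £2482.74.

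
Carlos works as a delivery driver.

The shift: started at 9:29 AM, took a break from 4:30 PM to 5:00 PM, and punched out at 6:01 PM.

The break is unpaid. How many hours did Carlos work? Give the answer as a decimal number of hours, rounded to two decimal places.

8.03 hours

The shift: 9:29 AM–6:01 PM = 8 h 32 min; less 30 min break → 8 h 2 min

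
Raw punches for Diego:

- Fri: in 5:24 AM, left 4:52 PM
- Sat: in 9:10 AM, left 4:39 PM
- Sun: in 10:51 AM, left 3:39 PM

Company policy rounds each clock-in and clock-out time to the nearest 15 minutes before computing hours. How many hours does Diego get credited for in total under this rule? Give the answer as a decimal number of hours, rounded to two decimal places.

Fri: in 5:24 AM→5:30 AM, out 4:52 PM→4:45 PM; 11 h 15 min
Sat: in 9:10 AM→9:15 AM, out 4:39 PM→4:45 PM; 7 h 30 min
Sun: in 10:51 AM→10:45 AM, out 3:39 PM→3:45 PM; 5 h 0 min
Total credited: 23 h 45 min.

23.75 hours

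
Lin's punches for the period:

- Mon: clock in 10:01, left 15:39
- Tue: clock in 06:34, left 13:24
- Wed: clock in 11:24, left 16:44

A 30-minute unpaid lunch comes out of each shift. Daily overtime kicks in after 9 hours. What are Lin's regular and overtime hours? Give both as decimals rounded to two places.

Mon: 10:01–15:39 = 5 h 38 min; less 30 min break → 5 h 8 min
Tue: 06:34–13:24 = 6 h 50 min; less 30 min break → 6 h 20 min
Wed: 11:24–16:44 = 5 h 20 min; less 30 min break → 4 h 50 min
Mon reg 5 h 8 min / OT 0 h 0 min; Tue reg 6 h 20 min / OT 0 h 0 min; Wed reg 4 h 50 min / OT 0 h 0 min.
Totals: regular 16 h 18 min, overtime 0 h 0 min.

Regular 16.30 hours, overtime 0.00 hours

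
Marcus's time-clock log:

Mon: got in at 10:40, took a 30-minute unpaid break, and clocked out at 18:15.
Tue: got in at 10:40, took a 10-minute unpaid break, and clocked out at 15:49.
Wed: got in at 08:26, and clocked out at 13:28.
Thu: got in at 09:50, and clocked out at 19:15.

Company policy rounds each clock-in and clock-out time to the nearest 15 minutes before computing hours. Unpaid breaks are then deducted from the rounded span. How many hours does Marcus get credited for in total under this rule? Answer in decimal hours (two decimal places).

Mon: in 10:40→10:45, out 18:15→18:15; 7 h 30 min − 30 min = 7 h 0 min
Tue: in 10:40→10:45, out 15:49→15:45; 5 h 0 min − 10 min = 4 h 50 min
Wed: in 08:26→08:30, out 13:28→13:30; 5 h 0 min
Thu: in 09:50→09:45, out 19:15→19:15; 9 h 30 min
Total credited: 26 h 20 min.

26.33 hours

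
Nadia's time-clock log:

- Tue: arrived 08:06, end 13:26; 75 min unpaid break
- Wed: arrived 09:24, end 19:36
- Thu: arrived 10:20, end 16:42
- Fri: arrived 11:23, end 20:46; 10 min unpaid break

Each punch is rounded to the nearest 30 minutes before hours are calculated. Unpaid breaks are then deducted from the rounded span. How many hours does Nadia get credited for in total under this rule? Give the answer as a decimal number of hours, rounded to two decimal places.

29.58 hours

Tue: in 08:06→08:00, out 13:26→13:30; 5 h 30 min − 75 min = 4 h 15 min
Wed: in 09:24→09:30, out 19:36→19:30; 10 h 0 min
Thu: in 10:20→10:30, out 16:42→16:30; 6 h 0 min
Fri: in 11:23→11:30, out 20:46→21:00; 9 h 30 min − 10 min = 9 h 20 min
Total credited: 29 h 35 min.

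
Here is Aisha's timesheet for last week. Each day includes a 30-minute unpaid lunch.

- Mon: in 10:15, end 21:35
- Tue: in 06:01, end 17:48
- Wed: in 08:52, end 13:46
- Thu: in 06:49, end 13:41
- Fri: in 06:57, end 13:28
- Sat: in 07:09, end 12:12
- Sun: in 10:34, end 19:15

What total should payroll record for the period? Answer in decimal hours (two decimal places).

Mon: 10:15–21:35 = 11 h 20 min; less 30 min break → 10 h 50 min
Tue: 06:01–17:48 = 11 h 47 min; less 30 min break → 11 h 17 min
Wed: 08:52–13:46 = 4 h 54 min; less 30 min break → 4 h 24 min
Thu: 06:49–13:41 = 6 h 52 min; less 30 min break → 6 h 22 min
Fri: 06:57–13:28 = 6 h 31 min; less 30 min break → 6 h 1 min
Sat: 07:09–12:12 = 5 h 3 min; less 30 min break → 4 h 33 min
Sun: 10:34–19:15 = 8 h 41 min; less 30 min break → 8 h 11 min
Total: 10 h 50 min + 11 h 17 min + 4 h 24 min + 6 h 22 min + 6 h 1 min + 4 h 33 min + 8 h 11 min = 51 h 38 min.

51.63 hours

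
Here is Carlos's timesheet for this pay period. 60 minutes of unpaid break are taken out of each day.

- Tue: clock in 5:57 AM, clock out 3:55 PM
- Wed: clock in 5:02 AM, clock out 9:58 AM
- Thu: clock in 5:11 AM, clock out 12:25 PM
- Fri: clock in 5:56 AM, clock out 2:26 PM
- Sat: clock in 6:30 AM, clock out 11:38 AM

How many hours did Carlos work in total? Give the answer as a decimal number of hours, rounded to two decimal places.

Tue: 5:57 AM–3:55 PM = 9 h 58 min; less 60 min break → 8 h 58 min
Wed: 5:02 AM–9:58 AM = 4 h 56 min; less 60 min break → 3 h 56 min
Thu: 5:11 AM–12:25 PM = 7 h 14 min; less 60 min break → 6 h 14 min
Fri: 5:56 AM–2:26 PM = 8 h 30 min; less 60 min break → 7 h 30 min
Sat: 6:30 AM–11:38 AM = 5 h 8 min; less 60 min break → 4 h 8 min
Total: 8 h 58 min + 3 h 56 min + 6 h 14 min + 7 h 30 min + 4 h 8 min = 30 h 46 min.

30.77 hours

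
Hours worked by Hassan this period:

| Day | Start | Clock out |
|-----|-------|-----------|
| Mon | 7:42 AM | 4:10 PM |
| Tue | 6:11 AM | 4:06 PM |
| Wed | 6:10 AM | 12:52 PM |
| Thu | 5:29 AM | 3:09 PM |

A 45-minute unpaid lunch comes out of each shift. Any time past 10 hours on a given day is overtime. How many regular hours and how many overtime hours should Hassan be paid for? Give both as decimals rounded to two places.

Regular 31.75 hours, overtime 0.00 hours

Mon: 7:42 AM–4:10 PM = 8 h 28 min; less 45 min break → 7 h 43 min
Tue: 6:11 AM–4:06 PM = 9 h 55 min; less 45 min break → 9 h 10 min
Wed: 6:10 AM–12:52 PM = 6 h 42 min; less 45 min break → 5 h 57 min
Thu: 5:29 AM–3:09 PM = 9 h 40 min; less 45 min break → 8 h 55 min
Mon reg 7 h 43 min / OT 0 h 0 min; Tue reg 9 h 10 min / OT 0 h 0 min; Wed reg 5 h 57 min / OT 0 h 0 min; Thu reg 8 h 55 min / OT 0 h 0 min.
Totals: regular 31 h 45 min, overtime 0 h 0 min.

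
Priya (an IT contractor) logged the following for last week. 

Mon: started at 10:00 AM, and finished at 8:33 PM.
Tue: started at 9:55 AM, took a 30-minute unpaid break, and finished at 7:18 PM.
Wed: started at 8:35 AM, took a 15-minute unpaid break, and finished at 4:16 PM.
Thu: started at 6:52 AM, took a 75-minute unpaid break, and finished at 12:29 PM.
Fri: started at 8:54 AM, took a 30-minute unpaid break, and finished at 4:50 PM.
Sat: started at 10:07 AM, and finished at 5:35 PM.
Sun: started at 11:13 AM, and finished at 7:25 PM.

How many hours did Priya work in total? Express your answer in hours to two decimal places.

Mon: 10:00 AM–8:33 PM = 10 h 33 min
Tue: 9:55 AM–7:18 PM = 9 h 23 min; less 30 min break → 8 h 53 min
Wed: 8:35 AM–4:16 PM = 7 h 41 min; less 15 min break → 7 h 26 min
Thu: 6:52 AM–12:29 PM = 5 h 37 min; less 75 min break → 4 h 22 min
Fri: 8:54 AM–4:50 PM = 7 h 56 min; less 30 min break → 7 h 26 min
Sat: 10:07 AM–5:35 PM = 7 h 28 min
Sun: 11:13 AM–7:25 PM = 8 h 12 min
Total: 10 h 33 min + 8 h 53 min + 7 h 26 min + 4 h 22 min + 7 h 26 min + 7 h 28 min + 8 h 12 min = 54 h 20 min.

54.33 hours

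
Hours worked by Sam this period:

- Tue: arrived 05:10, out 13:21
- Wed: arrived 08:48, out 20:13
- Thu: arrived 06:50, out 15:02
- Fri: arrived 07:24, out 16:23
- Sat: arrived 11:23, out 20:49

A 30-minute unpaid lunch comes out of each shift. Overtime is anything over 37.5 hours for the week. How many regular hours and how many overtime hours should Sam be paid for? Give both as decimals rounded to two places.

Regular 37.50 hours, overtime 6.22 hours

Tue: 05:10–13:21 = 8 h 11 min; less 30 min break → 7 h 41 min
Wed: 08:48–20:13 = 11 h 25 min; less 30 min break → 10 h 55 min
Thu: 06:50–15:02 = 8 h 12 min; less 30 min break → 7 h 42 min
Fri: 07:24–16:23 = 8 h 59 min; less 30 min break → 8 h 29 min
Sat: 11:23–20:49 = 9 h 26 min; less 30 min break → 8 h 56 min
Total worked: 43 h 43 min = 43.72 h.
Threshold 37.5 h → overtime 6 h 13 min, regular 37 h 30 min.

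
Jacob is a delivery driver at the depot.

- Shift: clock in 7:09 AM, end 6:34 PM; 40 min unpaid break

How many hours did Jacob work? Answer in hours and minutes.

Shift: 7:09 AM–6:34 PM = 11 h 25 min; less 40 min break → 10 h 45 min

10 h 45 min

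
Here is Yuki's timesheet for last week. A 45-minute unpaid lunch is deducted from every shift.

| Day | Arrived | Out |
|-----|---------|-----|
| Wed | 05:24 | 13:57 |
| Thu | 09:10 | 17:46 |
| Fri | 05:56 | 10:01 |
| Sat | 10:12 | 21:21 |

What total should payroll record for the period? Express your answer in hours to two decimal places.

29.38 hours

Wed: 05:24–13:57 = 8 h 33 min; less 45 min break → 7 h 48 min
Thu: 09:10–17:46 = 8 h 36 min; less 45 min break → 7 h 51 min
Fri: 05:56–10:01 = 4 h 5 min; less 45 min break → 3 h 20 min
Sat: 10:12–21:21 = 11 h 9 min; less 45 min break → 10 h 24 min
Total: 7 h 48 min + 7 h 51 min + 3 h 20 min + 10 h 24 min = 29 h 23 min.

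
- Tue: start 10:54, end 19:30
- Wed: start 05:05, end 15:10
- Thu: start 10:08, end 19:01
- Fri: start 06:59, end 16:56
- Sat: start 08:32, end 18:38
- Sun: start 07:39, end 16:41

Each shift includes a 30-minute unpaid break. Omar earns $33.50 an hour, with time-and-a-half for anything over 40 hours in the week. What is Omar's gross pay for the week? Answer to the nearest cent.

$2025.91

Tue: 10:54–19:30 = 8 h 36 min; less 30 min break → 8 h 6 min
Wed: 05:05–15:10 = 10 h 5 min; less 30 min break → 9 h 35 min
Thu: 10:08–19:01 = 8 h 53 min; less 30 min break → 8 h 23 min
Fri: 06:59–16:56 = 9 h 57 min; less 30 min break → 9 h 27 min
Sat: 08:32–18:38 = 10 h 6 min; less 30 min break → 9 h 36 min
Sun: 07:39–16:41 = 9 h 2 min; less 30 min break → 8 h 32 min
Total worked: 53 h 39 min = 3219 min.
Regular 40 h 0 min = 2400 min at $33.50/h; overtime 13 h 39 min = 819 min at $50.25/h.
Pay = (2400 × $33.50 + 819 × $50.25) ÷ 60 = $2025.91.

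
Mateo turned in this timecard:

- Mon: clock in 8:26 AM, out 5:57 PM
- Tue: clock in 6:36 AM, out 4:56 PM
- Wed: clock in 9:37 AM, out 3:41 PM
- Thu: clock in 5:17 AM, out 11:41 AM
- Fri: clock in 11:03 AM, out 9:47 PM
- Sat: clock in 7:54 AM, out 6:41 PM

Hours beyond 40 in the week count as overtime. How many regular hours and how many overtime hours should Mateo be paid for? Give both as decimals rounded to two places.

Mon: 8:26 AM–5:57 PM = 9 h 31 min
Tue: 6:36 AM–4:56 PM = 10 h 20 min
Wed: 9:37 AM–3:41 PM = 6 h 4 min
Thu: 5:17 AM–11:41 AM = 6 h 24 min
Fri: 11:03 AM–9:47 PM = 10 h 44 min
Sat: 7:54 AM–6:41 PM = 10 h 47 min
Total worked: 53 h 50 min = 53.83 h.
Threshold 40 h → overtime 13 h 50 min, regular 40 h 0 min.

Regular 40.00 hours, overtime 13.83 hours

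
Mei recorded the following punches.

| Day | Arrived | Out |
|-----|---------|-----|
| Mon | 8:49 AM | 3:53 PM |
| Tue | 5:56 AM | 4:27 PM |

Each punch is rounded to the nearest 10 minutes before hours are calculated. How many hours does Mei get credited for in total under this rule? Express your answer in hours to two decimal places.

17.50 hours

Mon: in 8:49 AM→8:50 AM, out 3:53 PM→3:50 PM; 7 h 0 min
Tue: in 5:56 AM→6:00 AM, out 4:27 PM→4:30 PM; 10 h 30 min
Total credited: 17 h 30 min.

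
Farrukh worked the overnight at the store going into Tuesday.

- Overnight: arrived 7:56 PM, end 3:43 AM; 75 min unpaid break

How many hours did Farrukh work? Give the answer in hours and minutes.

6 h 32 min

Overnight: 7:56 PM → midnight = 4 h 4 min; midnight → 3:43 AM = 3 h 43 min; span 7 h 47 min; less 75 min break → 6 h 32 min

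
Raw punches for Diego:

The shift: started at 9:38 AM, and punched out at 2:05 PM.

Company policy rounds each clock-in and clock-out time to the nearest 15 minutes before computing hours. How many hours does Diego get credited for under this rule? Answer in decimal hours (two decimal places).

4.25 hours

The shift: in 9:38 AM→9:45 AM, out 2:05 PM→2:00 PM; 4 h 15 min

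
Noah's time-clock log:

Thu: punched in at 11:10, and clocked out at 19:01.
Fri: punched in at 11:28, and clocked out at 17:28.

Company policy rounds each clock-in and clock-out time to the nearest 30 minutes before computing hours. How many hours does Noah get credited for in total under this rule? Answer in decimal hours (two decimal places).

14.00 hours

Thu: in 11:10→11:00, out 19:01→19:00; 8 h 0 min
Fri: in 11:28→11:30, out 17:28→17:30; 6 h 0 min
Total credited: 14 h 0 min.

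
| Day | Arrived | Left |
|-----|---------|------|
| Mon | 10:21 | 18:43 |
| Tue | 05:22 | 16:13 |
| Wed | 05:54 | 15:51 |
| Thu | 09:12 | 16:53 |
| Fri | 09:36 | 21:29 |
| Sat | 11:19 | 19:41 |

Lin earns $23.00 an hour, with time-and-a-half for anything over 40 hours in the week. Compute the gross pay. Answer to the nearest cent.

$1509.95

Mon: 10:21–18:43 = 8 h 22 min
Tue: 05:22–16:13 = 10 h 51 min
Wed: 05:54–15:51 = 9 h 57 min
Thu: 09:12–16:53 = 7 h 41 min
Fri: 09:36–21:29 = 11 h 53 min
Sat: 11:19–19:41 = 8 h 22 min
Total worked: 57 h 6 min = 3426 min.
Regular 40 h 0 min = 2400 min at $23.00/h; overtime 17 h 6 min = 1026 min at $34.50/h.
Pay = (2400 × $23.00 + 1026 × $34.50) ÷ 60 = $1509.95.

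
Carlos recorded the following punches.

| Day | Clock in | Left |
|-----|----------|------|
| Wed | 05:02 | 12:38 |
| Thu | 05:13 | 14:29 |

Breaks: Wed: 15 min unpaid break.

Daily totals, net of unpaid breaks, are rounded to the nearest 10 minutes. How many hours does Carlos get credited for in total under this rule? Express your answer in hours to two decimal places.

16.67 hours

Wed: 05:02–12:38 = 7 h 36 min − 15 min = 7 h 21 min → rounds to 7 h 20 min
Thu: 05:13–14:29 = 9 h 16 min → rounds to 9 h 20 min
Total credited: 16 h 40 min.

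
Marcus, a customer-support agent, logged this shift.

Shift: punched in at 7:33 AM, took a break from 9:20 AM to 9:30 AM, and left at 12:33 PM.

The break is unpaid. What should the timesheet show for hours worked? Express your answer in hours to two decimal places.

4.83 hours

Shift: 7:33 AM–12:33 PM = 5 h 0 min; less 10 min break → 4 h 50 min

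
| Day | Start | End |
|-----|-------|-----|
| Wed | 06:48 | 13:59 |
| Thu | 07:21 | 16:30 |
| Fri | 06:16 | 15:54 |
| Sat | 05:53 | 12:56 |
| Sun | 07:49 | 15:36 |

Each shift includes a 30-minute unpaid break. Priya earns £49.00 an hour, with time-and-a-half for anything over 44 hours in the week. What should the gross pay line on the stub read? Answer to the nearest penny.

Wed: 06:48–13:59 = 7 h 11 min; less 30 min break → 6 h 41 min
Thu: 07:21–16:30 = 9 h 9 min; less 30 min break → 8 h 39 min
Fri: 06:16–15:54 = 9 h 38 min; less 30 min break → 9 h 8 min
Sat: 05:53–12:56 = 7 h 3 min; less 30 min break → 6 h 33 min
Sun: 07:49–15:36 = 7 h 47 min; less 30 min break → 7 h 17 min
Total worked: 38 h 18 min = 2298 min.
Regular 38 h 18 min = 2298 min at £49.00/h; overtime 0 h 0 min = 0 min at £73.50/h.
Pay = (2298 × £49.00 + 0 × £73.50) ÷ 60 = £1876.70.

£1876.70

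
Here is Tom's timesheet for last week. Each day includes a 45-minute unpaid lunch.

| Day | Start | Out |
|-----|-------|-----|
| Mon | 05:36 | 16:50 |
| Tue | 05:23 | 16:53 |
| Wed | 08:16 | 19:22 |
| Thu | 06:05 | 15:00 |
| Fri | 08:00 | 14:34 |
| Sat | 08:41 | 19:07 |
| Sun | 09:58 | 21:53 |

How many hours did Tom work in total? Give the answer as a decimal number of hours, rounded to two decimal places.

Mon: 05:36–16:50 = 11 h 14 min; less 45 min break → 10 h 29 min
Tue: 05:23–16:53 = 11 h 30 min; less 45 min break → 10 h 45 min
Wed: 08:16–19:22 = 11 h 6 min; less 45 min break → 10 h 21 min
Thu: 06:05–15:00 = 8 h 55 min; less 45 min break → 8 h 10 min
Fri: 08:00–14:34 = 6 h 34 min; less 45 min break → 5 h 49 min
Sat: 08:41–19:07 = 10 h 26 min; less 45 min break → 9 h 41 min
Sun: 09:58–21:53 = 11 h 55 min; less 45 min break → 11 h 10 min
Total: 10 h 29 min + 10 h 45 min + 10 h 21 min + 8 h 10 min + 5 h 49 min + 9 h 41 min + 11 h 10 min = 66 h 25 min.

66.42 hours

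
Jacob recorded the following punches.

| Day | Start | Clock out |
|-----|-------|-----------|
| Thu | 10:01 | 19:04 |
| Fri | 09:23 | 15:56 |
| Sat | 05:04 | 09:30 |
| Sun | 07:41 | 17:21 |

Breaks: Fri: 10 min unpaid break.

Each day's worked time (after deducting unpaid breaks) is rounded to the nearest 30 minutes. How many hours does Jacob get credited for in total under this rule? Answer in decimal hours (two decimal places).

Thu: 10:01–19:04 = 9 h 3 min → rounds to 9 h 0 min
Fri: 09:23–15:56 = 6 h 33 min − 10 min = 6 h 23 min → rounds to 6 h 30 min
Sat: 05:04–09:30 = 4 h 26 min → rounds to 4 h 30 min
Sun: 07:41–17:21 = 9 h 40 min → rounds to 9 h 30 min
Total credited: 29 h 30 min.

29.50 hours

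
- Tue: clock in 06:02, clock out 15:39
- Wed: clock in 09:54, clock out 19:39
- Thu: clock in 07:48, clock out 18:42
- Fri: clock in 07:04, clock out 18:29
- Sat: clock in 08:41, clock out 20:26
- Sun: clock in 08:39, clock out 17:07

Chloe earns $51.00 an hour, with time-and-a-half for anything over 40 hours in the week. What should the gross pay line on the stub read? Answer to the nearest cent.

Tue: 06:02–15:39 = 9 h 37 min
Wed: 09:54–19:39 = 9 h 45 min
Thu: 07:48–18:42 = 10 h 54 min
Fri: 07:04–18:29 = 11 h 25 min
Sat: 08:41–20:26 = 11 h 45 min
Sun: 08:39–17:07 = 8 h 28 min
Total worked: 61 h 54 min = 3714 min.
Regular 40 h 0 min = 2400 min at $51.00/h; overtime 21 h 54 min = 1314 min at $76.50/h.
Pay = (2400 × $51.00 + 1314 × $76.50) ÷ 60 = $3715.35.

$3715.35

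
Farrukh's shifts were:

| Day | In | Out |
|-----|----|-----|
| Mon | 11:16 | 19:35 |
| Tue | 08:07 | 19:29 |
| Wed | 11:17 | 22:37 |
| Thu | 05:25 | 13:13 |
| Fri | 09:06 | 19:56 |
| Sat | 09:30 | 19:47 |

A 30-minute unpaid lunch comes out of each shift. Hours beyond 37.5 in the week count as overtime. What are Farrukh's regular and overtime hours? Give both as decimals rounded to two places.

Regular 37.50 hours, overtime 19.43 hours

Mon: 11:16–19:35 = 8 h 19 min; less 30 min break → 7 h 49 min
Tue: 08:07–19:29 = 11 h 22 min; less 30 min break → 10 h 52 min
Wed: 11:17–22:37 = 11 h 20 min; less 30 min break → 10 h 50 min
Thu: 05:25–13:13 = 7 h 48 min; less 30 min break → 7 h 18 min
Fri: 09:06–19:56 = 10 h 50 min; less 30 min break → 10 h 20 min
Sat: 09:30–19:47 = 10 h 17 min; less 30 min break → 9 h 47 min
Total worked: 56 h 56 min = 56.93 h.
Threshold 37.5 h → overtime 19 h 26 min, regular 37 h 30 min.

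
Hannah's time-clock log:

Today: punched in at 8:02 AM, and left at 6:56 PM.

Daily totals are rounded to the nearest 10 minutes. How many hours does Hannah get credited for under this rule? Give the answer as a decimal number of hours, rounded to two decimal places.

Today: 8:02 AM–6:56 PM = 10 h 54 min → rounds to 10 h 50 min

10.83 hours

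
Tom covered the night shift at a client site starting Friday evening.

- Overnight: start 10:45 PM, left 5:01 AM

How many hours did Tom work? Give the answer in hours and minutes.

Overnight: 10:45 PM → midnight = 1 h 15 min; midnight → 5:01 AM = 5 h 1 min; span 6 h 16 min

6 h 16 min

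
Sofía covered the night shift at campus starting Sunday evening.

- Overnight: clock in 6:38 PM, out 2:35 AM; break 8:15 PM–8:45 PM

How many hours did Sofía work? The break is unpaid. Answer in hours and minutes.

7 h 27 min

Overnight: 6:38 PM → midnight = 5 h 22 min; midnight → 2:35 AM = 2 h 35 min; span 7 h 57 min; less 30 min break → 7 h 27 min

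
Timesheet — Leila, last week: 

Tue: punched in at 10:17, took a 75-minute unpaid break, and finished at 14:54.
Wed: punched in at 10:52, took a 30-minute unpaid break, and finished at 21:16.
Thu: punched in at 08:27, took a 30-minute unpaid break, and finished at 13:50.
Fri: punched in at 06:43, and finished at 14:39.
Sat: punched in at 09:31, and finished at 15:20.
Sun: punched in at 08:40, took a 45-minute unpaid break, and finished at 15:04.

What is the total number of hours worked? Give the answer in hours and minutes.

37 h 33 min

Tue: 10:17–14:54 = 4 h 37 min; less 75 min break → 3 h 22 min
Wed: 10:52–21:16 = 10 h 24 min; less 30 min break → 9 h 54 min
Thu: 08:27–13:50 = 5 h 23 min; less 30 min break → 4 h 53 min
Fri: 06:43–14:39 = 7 h 56 min
Sat: 09:31–15:20 = 5 h 49 min
Sun: 08:40–15:04 = 6 h 24 min; less 45 min break → 5 h 39 min
Total: 3 h 22 min + 9 h 54 min + 4 h 53 min + 7 h 56 min + 5 h 49 min + 5 h 39 min = 37 h 33 min.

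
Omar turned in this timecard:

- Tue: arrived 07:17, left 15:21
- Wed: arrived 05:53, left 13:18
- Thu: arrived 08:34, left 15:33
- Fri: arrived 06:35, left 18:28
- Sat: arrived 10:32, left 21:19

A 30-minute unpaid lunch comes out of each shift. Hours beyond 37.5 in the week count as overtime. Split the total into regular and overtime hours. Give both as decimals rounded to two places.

Regular 37.50 hours, overtime 5.13 hours

Tue: 07:17–15:21 = 8 h 4 min; less 30 min break → 7 h 34 min
Wed: 05:53–13:18 = 7 h 25 min; less 30 min break → 6 h 55 min
Thu: 08:34–15:33 = 6 h 59 min; less 30 min break → 6 h 29 min
Fri: 06:35–18:28 = 11 h 53 min; less 30 min break → 11 h 23 min
Sat: 10:32–21:19 = 10 h 47 min; less 30 min break → 10 h 17 min
Total worked: 42 h 38 min = 42.63 h.
Threshold 37.5 h → overtime 5 h 8 min, regular 37 h 30 min.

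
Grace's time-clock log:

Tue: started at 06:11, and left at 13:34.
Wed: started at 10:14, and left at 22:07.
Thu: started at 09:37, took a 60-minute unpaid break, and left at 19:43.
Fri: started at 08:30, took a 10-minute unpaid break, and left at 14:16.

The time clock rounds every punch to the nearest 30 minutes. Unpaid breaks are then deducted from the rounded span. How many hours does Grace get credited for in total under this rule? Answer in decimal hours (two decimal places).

Tue: in 06:11→06:00, out 13:34→13:30; 7 h 30 min
Wed: in 10:14→10:00, out 22:07→22:00; 12 h 0 min
Thu: in 09:37→09:30, out 19:43→19:30; 10 h 0 min − 60 min = 9 h 0 min
Fri: in 08:30→08:30, out 14:16→14:30; 6 h 0 min − 10 min = 5 h 50 min
Total credited: 34 h 20 min.

34.33 hours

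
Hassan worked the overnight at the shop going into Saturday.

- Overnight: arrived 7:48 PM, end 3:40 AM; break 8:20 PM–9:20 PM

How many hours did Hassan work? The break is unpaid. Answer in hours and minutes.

Overnight: 7:48 PM → midnight = 4 h 12 min; midnight → 3:40 AM = 3 h 40 min; span 7 h 52 min; less 60 min break → 6 h 52 min

6 h 52 min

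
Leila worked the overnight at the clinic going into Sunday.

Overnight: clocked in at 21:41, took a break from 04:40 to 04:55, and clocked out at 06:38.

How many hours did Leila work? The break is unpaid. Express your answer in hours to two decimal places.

8.70 hours

Overnight: 21:41 → midnight = 2 h 19 min; midnight → 06:38 = 6 h 38 min; span 8 h 57 min; less 15 min break → 8 h 42 min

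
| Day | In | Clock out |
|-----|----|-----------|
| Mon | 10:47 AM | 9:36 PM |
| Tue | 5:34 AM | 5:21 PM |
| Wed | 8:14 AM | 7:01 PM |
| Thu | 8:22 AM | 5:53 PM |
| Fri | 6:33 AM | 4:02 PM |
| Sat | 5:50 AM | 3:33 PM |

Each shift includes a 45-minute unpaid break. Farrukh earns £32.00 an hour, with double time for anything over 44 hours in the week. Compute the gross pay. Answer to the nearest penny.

Mon: 10:47 AM–9:36 PM = 10 h 49 min; less 45 min break → 10 h 4 min
Tue: 5:34 AM–5:21 PM = 11 h 47 min; less 45 min break → 11 h 2 min
Wed: 8:14 AM–7:01 PM = 10 h 47 min; less 45 min break → 10 h 2 min
Thu: 8:22 AM–5:53 PM = 9 h 31 min; less 45 min break → 8 h 46 min
Fri: 6:33 AM–4:02 PM = 9 h 29 min; less 45 min break → 8 h 44 min
Sat: 5:50 AM–3:33 PM = 9 h 43 min; less 45 min break → 8 h 58 min
Total worked: 57 h 36 min = 3456 min.
Regular 44 h 0 min = 2640 min at £32.00/h; overtime 13 h 36 min = 816 min at £64.00/h.
Pay = (2640 × £32.00 + 816 × £64.00) ÷ 60 = £2278.40.

£2278.40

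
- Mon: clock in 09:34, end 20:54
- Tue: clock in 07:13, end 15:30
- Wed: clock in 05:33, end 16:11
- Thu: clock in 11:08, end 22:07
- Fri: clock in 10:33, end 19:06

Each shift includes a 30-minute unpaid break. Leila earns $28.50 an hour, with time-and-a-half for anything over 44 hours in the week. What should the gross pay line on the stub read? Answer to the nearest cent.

Mon: 09:34–20:54 = 11 h 20 min; less 30 min break → 10 h 50 min
Tue: 07:13–15:30 = 8 h 17 min; less 30 min break → 7 h 47 min
Wed: 05:33–16:11 = 10 h 38 min; less 30 min break → 10 h 8 min
Thu: 11:08–22:07 = 10 h 59 min; less 30 min break → 10 h 29 min
Fri: 10:33–19:06 = 8 h 33 min; less 30 min break → 8 h 3 min
Total worked: 47 h 17 min = 2837 min.
Regular 44 h 0 min = 2640 min at $28.50/h; overtime 3 h 17 min = 197 min at $42.75/h.
Pay = (2640 × $28.50 + 197 × $42.75) ÷ 60 = $1394.36.

$1394.36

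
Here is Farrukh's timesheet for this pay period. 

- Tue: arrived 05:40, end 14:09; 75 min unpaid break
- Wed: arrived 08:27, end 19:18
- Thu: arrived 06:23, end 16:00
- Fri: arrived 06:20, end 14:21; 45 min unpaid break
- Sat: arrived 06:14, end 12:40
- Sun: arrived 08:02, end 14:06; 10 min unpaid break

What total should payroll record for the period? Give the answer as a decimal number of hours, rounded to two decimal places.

Tue: 05:40–14:09 = 8 h 29 min; less 75 min break → 7 h 14 min
Wed: 08:27–19:18 = 10 h 51 min
Thu: 06:23–16:00 = 9 h 37 min
Fri: 06:20–14:21 = 8 h 1 min; less 45 min break → 7 h 16 min
Sat: 06:14–12:40 = 6 h 26 min
Sun: 08:02–14:06 = 6 h 4 min; less 10 min break → 5 h 54 min
Total: 7 h 14 min + 10 h 51 min + 9 h 37 min + 7 h 16 min + 6 h 26 min + 5 h 54 min = 47 h 18 min.

47.30 hours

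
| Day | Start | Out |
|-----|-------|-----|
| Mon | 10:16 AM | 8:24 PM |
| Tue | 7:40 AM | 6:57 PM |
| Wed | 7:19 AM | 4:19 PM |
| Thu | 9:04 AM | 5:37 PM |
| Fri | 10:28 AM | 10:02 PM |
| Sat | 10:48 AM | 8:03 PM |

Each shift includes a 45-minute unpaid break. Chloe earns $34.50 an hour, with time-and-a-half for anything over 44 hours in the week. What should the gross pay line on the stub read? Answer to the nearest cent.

$2101.91

Mon: 10:16 AM–8:24 PM = 10 h 8 min; less 45 min break → 9 h 23 min
Tue: 7:40 AM–6:57 PM = 11 h 17 min; less 45 min break → 10 h 32 min
Wed: 7:19 AM–4:19 PM = 9 h 0 min; less 45 min break → 8 h 15 min
Thu: 9:04 AM–5:37 PM = 8 h 33 min; less 45 min break → 7 h 48 min
Fri: 10:28 AM–10:02 PM = 11 h 34 min; less 45 min break → 10 h 49 min
Sat: 10:48 AM–8:03 PM = 9 h 15 min; less 45 min break → 8 h 30 min
Total worked: 55 h 17 min = 3317 min.
Regular 44 h 0 min = 2640 min at $34.50/h; overtime 11 h 17 min = 677 min at $51.75/h.
Pay = (2640 × $34.50 + 677 × $51.75) ÷ 60 = $2101.91.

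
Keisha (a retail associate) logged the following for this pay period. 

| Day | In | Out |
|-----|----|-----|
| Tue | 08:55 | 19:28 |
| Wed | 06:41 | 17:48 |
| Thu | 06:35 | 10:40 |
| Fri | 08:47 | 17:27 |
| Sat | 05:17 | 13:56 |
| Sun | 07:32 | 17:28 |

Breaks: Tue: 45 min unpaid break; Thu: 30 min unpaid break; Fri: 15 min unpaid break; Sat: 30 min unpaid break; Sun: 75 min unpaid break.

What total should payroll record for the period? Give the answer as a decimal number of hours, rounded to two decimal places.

Tue: 08:55–19:28 = 10 h 33 min; less 45 min break → 9 h 48 min
Wed: 06:41–17:48 = 11 h 7 min
Thu: 06:35–10:40 = 4 h 5 min; less 30 min break → 3 h 35 min
Fri: 08:47–17:27 = 8 h 40 min; less 15 min break → 8 h 25 min
Sat: 05:17–13:56 = 8 h 39 min; less 30 min break → 8 h 9 min
Sun: 07:32–17:28 = 9 h 56 min; less 75 min break → 8 h 41 min
Total: 9 h 48 min + 11 h 7 min + 3 h 35 min + 8 h 25 min + 8 h 9 min + 8 h 41 min = 49 h 45 min.

49.75 hours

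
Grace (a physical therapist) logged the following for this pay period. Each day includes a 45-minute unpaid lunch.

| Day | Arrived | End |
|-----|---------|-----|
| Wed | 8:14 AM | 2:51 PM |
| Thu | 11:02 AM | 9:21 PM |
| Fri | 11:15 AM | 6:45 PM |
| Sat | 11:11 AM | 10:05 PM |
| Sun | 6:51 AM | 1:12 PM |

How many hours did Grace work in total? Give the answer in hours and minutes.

Wed: 8:14 AM–2:51 PM = 6 h 37 min; less 45 min break → 5 h 52 min
Thu: 11:02 AM–9:21 PM = 10 h 19 min; less 45 min break → 9 h 34 min
Fri: 11:15 AM–6:45 PM = 7 h 30 min; less 45 min break → 6 h 45 min
Sat: 11:11 AM–10:05 PM = 10 h 54 min; less 45 min break → 10 h 9 min
Sun: 6:51 AM–1:12 PM = 6 h 21 min; less 45 min break → 5 h 36 min
Total: 5 h 52 min + 9 h 34 min + 6 h 45 min + 10 h 9 min + 5 h 36 min = 37 h 56 min.

37 h 56 min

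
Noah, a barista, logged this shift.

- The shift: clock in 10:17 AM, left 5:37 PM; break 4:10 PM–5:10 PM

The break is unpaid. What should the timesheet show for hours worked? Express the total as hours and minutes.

6 h 20 min

The shift: 10:17 AM–5:37 PM = 7 h 20 min; less 60 min break → 6 h 20 min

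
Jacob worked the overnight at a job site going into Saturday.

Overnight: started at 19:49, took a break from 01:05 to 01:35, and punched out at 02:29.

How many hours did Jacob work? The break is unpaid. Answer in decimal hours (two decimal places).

Overnight: 19:49 → midnight = 4 h 11 min; midnight → 02:29 = 2 h 29 min; span 6 h 40 min; less 30 min break → 6 h 10 min

6.17 hours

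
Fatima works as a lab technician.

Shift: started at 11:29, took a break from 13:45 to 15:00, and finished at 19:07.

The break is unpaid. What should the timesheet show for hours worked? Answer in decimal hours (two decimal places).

6.38 hours

Shift: 11:29–19:07 = 7 h 38 min; less 75 min break → 6 h 23 min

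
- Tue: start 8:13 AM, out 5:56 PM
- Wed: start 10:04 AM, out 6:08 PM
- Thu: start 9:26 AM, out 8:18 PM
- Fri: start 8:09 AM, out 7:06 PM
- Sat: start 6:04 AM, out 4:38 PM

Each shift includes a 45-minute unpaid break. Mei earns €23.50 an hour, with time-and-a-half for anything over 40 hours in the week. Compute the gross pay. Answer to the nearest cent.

Tue: 8:13 AM–5:56 PM = 9 h 43 min; less 45 min break → 8 h 58 min
Wed: 10:04 AM–6:08 PM = 8 h 4 min; less 45 min break → 7 h 19 min
Thu: 9:26 AM–8:18 PM = 10 h 52 min; less 45 min break → 10 h 7 min
Fri: 8:09 AM–7:06 PM = 10 h 57 min; less 45 min break → 10 h 12 min
Sat: 6:04 AM–4:38 PM = 10 h 34 min; less 45 min break → 9 h 49 min
Total worked: 46 h 25 min = 2785 min.
Regular 40 h 0 min = 2400 min at €23.50/h; overtime 6 h 25 min = 385 min at €35.25/h.
Pay = (2400 × €23.50 + 385 × €35.25) ÷ 60 = €1166.19.

€1166.19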